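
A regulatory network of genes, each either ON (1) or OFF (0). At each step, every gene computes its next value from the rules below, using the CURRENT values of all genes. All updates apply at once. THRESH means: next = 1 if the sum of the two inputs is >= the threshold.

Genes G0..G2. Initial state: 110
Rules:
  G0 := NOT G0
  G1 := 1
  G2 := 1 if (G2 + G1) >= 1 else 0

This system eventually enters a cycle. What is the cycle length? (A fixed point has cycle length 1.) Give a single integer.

Step 0: 110
Step 1: G0=NOT G0=NOT 1=0 G1=1(const) G2=(0+1>=1)=1 -> 011
Step 2: G0=NOT G0=NOT 0=1 G1=1(const) G2=(1+1>=1)=1 -> 111
Step 3: G0=NOT G0=NOT 1=0 G1=1(const) G2=(1+1>=1)=1 -> 011
State from step 3 equals state from step 1 -> cycle length 2

Answer: 2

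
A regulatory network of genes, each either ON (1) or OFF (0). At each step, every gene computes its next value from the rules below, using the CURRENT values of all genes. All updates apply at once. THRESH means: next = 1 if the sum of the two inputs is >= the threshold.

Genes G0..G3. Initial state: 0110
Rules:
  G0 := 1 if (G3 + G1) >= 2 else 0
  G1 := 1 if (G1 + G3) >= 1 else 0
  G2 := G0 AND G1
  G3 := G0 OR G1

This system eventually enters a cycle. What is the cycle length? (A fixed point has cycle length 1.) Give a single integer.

Step 0: 0110
Step 1: G0=(0+1>=2)=0 G1=(1+0>=1)=1 G2=G0&G1=0&1=0 G3=G0|G1=0|1=1 -> 0101
Step 2: G0=(1+1>=2)=1 G1=(1+1>=1)=1 G2=G0&G1=0&1=0 G3=G0|G1=0|1=1 -> 1101
Step 3: G0=(1+1>=2)=1 G1=(1+1>=1)=1 G2=G0&G1=1&1=1 G3=G0|G1=1|1=1 -> 1111
Step 4: G0=(1+1>=2)=1 G1=(1+1>=1)=1 G2=G0&G1=1&1=1 G3=G0|G1=1|1=1 -> 1111
State from step 4 equals state from step 3 -> cycle length 1

Answer: 1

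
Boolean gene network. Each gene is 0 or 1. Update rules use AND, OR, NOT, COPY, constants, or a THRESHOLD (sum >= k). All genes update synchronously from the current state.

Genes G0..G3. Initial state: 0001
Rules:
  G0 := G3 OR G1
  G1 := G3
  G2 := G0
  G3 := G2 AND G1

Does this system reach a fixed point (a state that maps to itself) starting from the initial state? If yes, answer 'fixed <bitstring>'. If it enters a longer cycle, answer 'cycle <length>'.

Answer: fixed 0000

Derivation:
Step 0: 0001
Step 1: G0=G3|G1=1|0=1 G1=G3=1 G2=G0=0 G3=G2&G1=0&0=0 -> 1100
Step 2: G0=G3|G1=0|1=1 G1=G3=0 G2=G0=1 G3=G2&G1=0&1=0 -> 1010
Step 3: G0=G3|G1=0|0=0 G1=G3=0 G2=G0=1 G3=G2&G1=1&0=0 -> 0010
Step 4: G0=G3|G1=0|0=0 G1=G3=0 G2=G0=0 G3=G2&G1=1&0=0 -> 0000
Step 5: G0=G3|G1=0|0=0 G1=G3=0 G2=G0=0 G3=G2&G1=0&0=0 -> 0000
Fixed point reached at step 4: 0000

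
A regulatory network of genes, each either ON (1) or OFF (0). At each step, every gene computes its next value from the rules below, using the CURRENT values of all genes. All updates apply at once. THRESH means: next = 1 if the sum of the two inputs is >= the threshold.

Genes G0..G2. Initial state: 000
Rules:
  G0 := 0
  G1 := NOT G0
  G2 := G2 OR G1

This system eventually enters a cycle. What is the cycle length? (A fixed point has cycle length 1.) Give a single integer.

Step 0: 000
Step 1: G0=0(const) G1=NOT G0=NOT 0=1 G2=G2|G1=0|0=0 -> 010
Step 2: G0=0(const) G1=NOT G0=NOT 0=1 G2=G2|G1=0|1=1 -> 011
Step 3: G0=0(const) G1=NOT G0=NOT 0=1 G2=G2|G1=1|1=1 -> 011
State from step 3 equals state from step 2 -> cycle length 1

Answer: 1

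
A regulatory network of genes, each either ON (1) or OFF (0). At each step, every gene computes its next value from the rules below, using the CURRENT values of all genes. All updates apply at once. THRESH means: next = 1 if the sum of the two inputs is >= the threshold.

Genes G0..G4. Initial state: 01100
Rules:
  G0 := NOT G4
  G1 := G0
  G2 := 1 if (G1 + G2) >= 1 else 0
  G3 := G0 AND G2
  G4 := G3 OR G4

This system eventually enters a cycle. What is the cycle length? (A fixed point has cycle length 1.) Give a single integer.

Answer: 1

Derivation:
Step 0: 01100
Step 1: G0=NOT G4=NOT 0=1 G1=G0=0 G2=(1+1>=1)=1 G3=G0&G2=0&1=0 G4=G3|G4=0|0=0 -> 10100
Step 2: G0=NOT G4=NOT 0=1 G1=G0=1 G2=(0+1>=1)=1 G3=G0&G2=1&1=1 G4=G3|G4=0|0=0 -> 11110
Step 3: G0=NOT G4=NOT 0=1 G1=G0=1 G2=(1+1>=1)=1 G3=G0&G2=1&1=1 G4=G3|G4=1|0=1 -> 11111
Step 4: G0=NOT G4=NOT 1=0 G1=G0=1 G2=(1+1>=1)=1 G3=G0&G2=1&1=1 G4=G3|G4=1|1=1 -> 01111
Step 5: G0=NOT G4=NOT 1=0 G1=G0=0 G2=(1+1>=1)=1 G3=G0&G2=0&1=0 G4=G3|G4=1|1=1 -> 00101
Step 6: G0=NOT G4=NOT 1=0 G1=G0=0 G2=(0+1>=1)=1 G3=G0&G2=0&1=0 G4=G3|G4=0|1=1 -> 00101
State from step 6 equals state from step 5 -> cycle length 1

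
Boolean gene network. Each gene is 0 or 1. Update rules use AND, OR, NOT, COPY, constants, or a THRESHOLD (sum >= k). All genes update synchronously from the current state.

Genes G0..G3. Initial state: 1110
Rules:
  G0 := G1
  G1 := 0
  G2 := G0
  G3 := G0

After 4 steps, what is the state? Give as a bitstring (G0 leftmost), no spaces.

Step 1: G0=G1=1 G1=0(const) G2=G0=1 G3=G0=1 -> 1011
Step 2: G0=G1=0 G1=0(const) G2=G0=1 G3=G0=1 -> 0011
Step 3: G0=G1=0 G1=0(const) G2=G0=0 G3=G0=0 -> 0000
Step 4: G0=G1=0 G1=0(const) G2=G0=0 G3=G0=0 -> 0000

0000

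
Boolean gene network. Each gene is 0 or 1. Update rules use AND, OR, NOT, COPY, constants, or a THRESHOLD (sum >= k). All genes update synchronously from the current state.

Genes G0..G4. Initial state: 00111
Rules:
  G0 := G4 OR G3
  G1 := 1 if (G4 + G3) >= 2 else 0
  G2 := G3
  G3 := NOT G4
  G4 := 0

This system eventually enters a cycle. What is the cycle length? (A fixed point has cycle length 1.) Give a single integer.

Answer: 1

Derivation:
Step 0: 00111
Step 1: G0=G4|G3=1|1=1 G1=(1+1>=2)=1 G2=G3=1 G3=NOT G4=NOT 1=0 G4=0(const) -> 11100
Step 2: G0=G4|G3=0|0=0 G1=(0+0>=2)=0 G2=G3=0 G3=NOT G4=NOT 0=1 G4=0(const) -> 00010
Step 3: G0=G4|G3=0|1=1 G1=(0+1>=2)=0 G2=G3=1 G3=NOT G4=NOT 0=1 G4=0(const) -> 10110
Step 4: G0=G4|G3=0|1=1 G1=(0+1>=2)=0 G2=G3=1 G3=NOT G4=NOT 0=1 G4=0(const) -> 10110
State from step 4 equals state from step 3 -> cycle length 1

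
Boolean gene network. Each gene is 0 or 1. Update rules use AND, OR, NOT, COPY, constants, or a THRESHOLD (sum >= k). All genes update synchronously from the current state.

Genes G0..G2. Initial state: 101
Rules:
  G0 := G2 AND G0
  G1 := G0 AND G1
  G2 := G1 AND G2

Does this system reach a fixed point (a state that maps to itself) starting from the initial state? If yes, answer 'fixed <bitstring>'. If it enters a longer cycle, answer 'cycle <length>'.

Answer: fixed 000

Derivation:
Step 0: 101
Step 1: G0=G2&G0=1&1=1 G1=G0&G1=1&0=0 G2=G1&G2=0&1=0 -> 100
Step 2: G0=G2&G0=0&1=0 G1=G0&G1=1&0=0 G2=G1&G2=0&0=0 -> 000
Step 3: G0=G2&G0=0&0=0 G1=G0&G1=0&0=0 G2=G1&G2=0&0=0 -> 000
Fixed point reached at step 2: 000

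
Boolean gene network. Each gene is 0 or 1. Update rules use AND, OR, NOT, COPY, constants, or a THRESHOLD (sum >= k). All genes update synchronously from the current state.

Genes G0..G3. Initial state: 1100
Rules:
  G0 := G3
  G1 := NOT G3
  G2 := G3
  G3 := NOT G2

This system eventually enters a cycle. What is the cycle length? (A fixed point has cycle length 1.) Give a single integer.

Answer: 4

Derivation:
Step 0: 1100
Step 1: G0=G3=0 G1=NOT G3=NOT 0=1 G2=G3=0 G3=NOT G2=NOT 0=1 -> 0101
Step 2: G0=G3=1 G1=NOT G3=NOT 1=0 G2=G3=1 G3=NOT G2=NOT 0=1 -> 1011
Step 3: G0=G3=1 G1=NOT G3=NOT 1=0 G2=G3=1 G3=NOT G2=NOT 1=0 -> 1010
Step 4: G0=G3=0 G1=NOT G3=NOT 0=1 G2=G3=0 G3=NOT G2=NOT 1=0 -> 0100
Step 5: G0=G3=0 G1=NOT G3=NOT 0=1 G2=G3=0 G3=NOT G2=NOT 0=1 -> 0101
State from step 5 equals state from step 1 -> cycle length 4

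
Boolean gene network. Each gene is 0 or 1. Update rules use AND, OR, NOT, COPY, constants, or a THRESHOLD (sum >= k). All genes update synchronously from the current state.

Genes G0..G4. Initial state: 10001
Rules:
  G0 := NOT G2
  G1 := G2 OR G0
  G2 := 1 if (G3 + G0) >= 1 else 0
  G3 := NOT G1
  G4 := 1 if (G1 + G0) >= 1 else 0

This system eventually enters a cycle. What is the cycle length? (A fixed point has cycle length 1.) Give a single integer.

Step 0: 10001
Step 1: G0=NOT G2=NOT 0=1 G1=G2|G0=0|1=1 G2=(0+1>=1)=1 G3=NOT G1=NOT 0=1 G4=(0+1>=1)=1 -> 11111
Step 2: G0=NOT G2=NOT 1=0 G1=G2|G0=1|1=1 G2=(1+1>=1)=1 G3=NOT G1=NOT 1=0 G4=(1+1>=1)=1 -> 01101
Step 3: G0=NOT G2=NOT 1=0 G1=G2|G0=1|0=1 G2=(0+0>=1)=0 G3=NOT G1=NOT 1=0 G4=(1+0>=1)=1 -> 01001
Step 4: G0=NOT G2=NOT 0=1 G1=G2|G0=0|0=0 G2=(0+0>=1)=0 G3=NOT G1=NOT 1=0 G4=(1+0>=1)=1 -> 10001
State from step 4 equals state from step 0 -> cycle length 4

Answer: 4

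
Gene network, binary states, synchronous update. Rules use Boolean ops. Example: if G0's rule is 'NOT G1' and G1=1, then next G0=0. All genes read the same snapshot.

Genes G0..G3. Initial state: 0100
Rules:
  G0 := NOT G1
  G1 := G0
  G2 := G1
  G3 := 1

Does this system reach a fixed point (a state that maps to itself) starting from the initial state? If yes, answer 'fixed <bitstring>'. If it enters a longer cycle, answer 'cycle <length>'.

Step 0: 0100
Step 1: G0=NOT G1=NOT 1=0 G1=G0=0 G2=G1=1 G3=1(const) -> 0011
Step 2: G0=NOT G1=NOT 0=1 G1=G0=0 G2=G1=0 G3=1(const) -> 1001
Step 3: G0=NOT G1=NOT 0=1 G1=G0=1 G2=G1=0 G3=1(const) -> 1101
Step 4: G0=NOT G1=NOT 1=0 G1=G0=1 G2=G1=1 G3=1(const) -> 0111
Step 5: G0=NOT G1=NOT 1=0 G1=G0=0 G2=G1=1 G3=1(const) -> 0011
Cycle of length 4 starting at step 1 -> no fixed point

Answer: cycle 4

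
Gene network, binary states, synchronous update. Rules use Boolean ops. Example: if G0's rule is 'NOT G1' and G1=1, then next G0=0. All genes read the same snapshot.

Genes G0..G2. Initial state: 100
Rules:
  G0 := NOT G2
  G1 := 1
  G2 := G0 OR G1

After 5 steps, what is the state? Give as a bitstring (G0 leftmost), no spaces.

Step 1: G0=NOT G2=NOT 0=1 G1=1(const) G2=G0|G1=1|0=1 -> 111
Step 2: G0=NOT G2=NOT 1=0 G1=1(const) G2=G0|G1=1|1=1 -> 011
Step 3: G0=NOT G2=NOT 1=0 G1=1(const) G2=G0|G1=0|1=1 -> 011
Step 4: G0=NOT G2=NOT 1=0 G1=1(const) G2=G0|G1=0|1=1 -> 011
Step 5: G0=NOT G2=NOT 1=0 G1=1(const) G2=G0|G1=0|1=1 -> 011

011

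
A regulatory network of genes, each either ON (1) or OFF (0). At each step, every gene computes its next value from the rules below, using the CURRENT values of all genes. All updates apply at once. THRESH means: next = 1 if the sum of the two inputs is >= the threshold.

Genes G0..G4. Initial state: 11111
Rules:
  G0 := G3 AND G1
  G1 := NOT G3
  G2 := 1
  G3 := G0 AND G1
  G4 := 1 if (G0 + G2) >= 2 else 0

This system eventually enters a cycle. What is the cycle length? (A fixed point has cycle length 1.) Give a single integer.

Step 0: 11111
Step 1: G0=G3&G1=1&1=1 G1=NOT G3=NOT 1=0 G2=1(const) G3=G0&G1=1&1=1 G4=(1+1>=2)=1 -> 10111
Step 2: G0=G3&G1=1&0=0 G1=NOT G3=NOT 1=0 G2=1(const) G3=G0&G1=1&0=0 G4=(1+1>=2)=1 -> 00101
Step 3: G0=G3&G1=0&0=0 G1=NOT G3=NOT 0=1 G2=1(const) G3=G0&G1=0&0=0 G4=(0+1>=2)=0 -> 01100
Step 4: G0=G3&G1=0&1=0 G1=NOT G3=NOT 0=1 G2=1(const) G3=G0&G1=0&1=0 G4=(0+1>=2)=0 -> 01100
State from step 4 equals state from step 3 -> cycle length 1

Answer: 1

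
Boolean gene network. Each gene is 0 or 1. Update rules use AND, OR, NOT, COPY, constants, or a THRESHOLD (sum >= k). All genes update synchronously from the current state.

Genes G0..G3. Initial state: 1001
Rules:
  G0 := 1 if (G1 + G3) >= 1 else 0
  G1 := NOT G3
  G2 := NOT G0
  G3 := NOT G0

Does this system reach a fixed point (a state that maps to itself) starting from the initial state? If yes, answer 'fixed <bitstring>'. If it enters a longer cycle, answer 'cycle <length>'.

Answer: cycle 3

Derivation:
Step 0: 1001
Step 1: G0=(0+1>=1)=1 G1=NOT G3=NOT 1=0 G2=NOT G0=NOT 1=0 G3=NOT G0=NOT 1=0 -> 1000
Step 2: G0=(0+0>=1)=0 G1=NOT G3=NOT 0=1 G2=NOT G0=NOT 1=0 G3=NOT G0=NOT 1=0 -> 0100
Step 3: G0=(1+0>=1)=1 G1=NOT G3=NOT 0=1 G2=NOT G0=NOT 0=1 G3=NOT G0=NOT 0=1 -> 1111
Step 4: G0=(1+1>=1)=1 G1=NOT G3=NOT 1=0 G2=NOT G0=NOT 1=0 G3=NOT G0=NOT 1=0 -> 1000
Cycle of length 3 starting at step 1 -> no fixed point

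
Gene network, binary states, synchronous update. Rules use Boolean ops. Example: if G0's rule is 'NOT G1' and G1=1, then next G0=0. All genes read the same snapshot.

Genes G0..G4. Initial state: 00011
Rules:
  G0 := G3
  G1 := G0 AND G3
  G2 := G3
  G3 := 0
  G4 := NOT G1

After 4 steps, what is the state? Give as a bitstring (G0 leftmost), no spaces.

Step 1: G0=G3=1 G1=G0&G3=0&1=0 G2=G3=1 G3=0(const) G4=NOT G1=NOT 0=1 -> 10101
Step 2: G0=G3=0 G1=G0&G3=1&0=0 G2=G3=0 G3=0(const) G4=NOT G1=NOT 0=1 -> 00001
Step 3: G0=G3=0 G1=G0&G3=0&0=0 G2=G3=0 G3=0(const) G4=NOT G1=NOT 0=1 -> 00001
Step 4: G0=G3=0 G1=G0&G3=0&0=0 G2=G3=0 G3=0(const) G4=NOT G1=NOT 0=1 -> 00001

00001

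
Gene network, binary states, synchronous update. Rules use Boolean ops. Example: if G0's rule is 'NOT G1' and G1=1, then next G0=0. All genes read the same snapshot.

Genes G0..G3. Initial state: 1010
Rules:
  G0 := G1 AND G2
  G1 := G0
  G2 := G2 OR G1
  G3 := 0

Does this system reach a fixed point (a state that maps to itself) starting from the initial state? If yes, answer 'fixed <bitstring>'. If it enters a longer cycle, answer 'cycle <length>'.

Step 0: 1010
Step 1: G0=G1&G2=0&1=0 G1=G0=1 G2=G2|G1=1|0=1 G3=0(const) -> 0110
Step 2: G0=G1&G2=1&1=1 G1=G0=0 G2=G2|G1=1|1=1 G3=0(const) -> 1010
Cycle of length 2 starting at step 0 -> no fixed point

Answer: cycle 2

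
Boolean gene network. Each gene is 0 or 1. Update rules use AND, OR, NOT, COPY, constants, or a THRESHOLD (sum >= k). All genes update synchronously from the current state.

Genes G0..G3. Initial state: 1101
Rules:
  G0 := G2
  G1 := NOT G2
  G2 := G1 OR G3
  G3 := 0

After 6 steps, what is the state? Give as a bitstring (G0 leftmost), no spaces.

Step 1: G0=G2=0 G1=NOT G2=NOT 0=1 G2=G1|G3=1|1=1 G3=0(const) -> 0110
Step 2: G0=G2=1 G1=NOT G2=NOT 1=0 G2=G1|G3=1|0=1 G3=0(const) -> 1010
Step 3: G0=G2=1 G1=NOT G2=NOT 1=0 G2=G1|G3=0|0=0 G3=0(const) -> 1000
Step 4: G0=G2=0 G1=NOT G2=NOT 0=1 G2=G1|G3=0|0=0 G3=0(const) -> 0100
Step 5: G0=G2=0 G1=NOT G2=NOT 0=1 G2=G1|G3=1|0=1 G3=0(const) -> 0110
Step 6: G0=G2=1 G1=NOT G2=NOT 1=0 G2=G1|G3=1|0=1 G3=0(const) -> 1010

1010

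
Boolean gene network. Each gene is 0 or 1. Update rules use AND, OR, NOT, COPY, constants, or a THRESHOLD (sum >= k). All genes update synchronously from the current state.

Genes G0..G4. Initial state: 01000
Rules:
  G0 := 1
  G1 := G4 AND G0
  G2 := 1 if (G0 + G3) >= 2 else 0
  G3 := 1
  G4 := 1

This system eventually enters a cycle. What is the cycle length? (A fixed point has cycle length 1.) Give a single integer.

Answer: 1

Derivation:
Step 0: 01000
Step 1: G0=1(const) G1=G4&G0=0&0=0 G2=(0+0>=2)=0 G3=1(const) G4=1(const) -> 10011
Step 2: G0=1(const) G1=G4&G0=1&1=1 G2=(1+1>=2)=1 G3=1(const) G4=1(const) -> 11111
Step 3: G0=1(const) G1=G4&G0=1&1=1 G2=(1+1>=2)=1 G3=1(const) G4=1(const) -> 11111
State from step 3 equals state from step 2 -> cycle length 1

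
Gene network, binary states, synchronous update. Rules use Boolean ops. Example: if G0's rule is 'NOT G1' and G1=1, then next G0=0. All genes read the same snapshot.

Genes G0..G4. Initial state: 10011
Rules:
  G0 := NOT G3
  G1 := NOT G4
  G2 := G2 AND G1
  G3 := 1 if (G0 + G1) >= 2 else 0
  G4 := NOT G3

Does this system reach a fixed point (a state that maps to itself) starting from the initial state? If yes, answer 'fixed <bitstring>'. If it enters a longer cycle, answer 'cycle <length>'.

Step 0: 10011
Step 1: G0=NOT G3=NOT 1=0 G1=NOT G4=NOT 1=0 G2=G2&G1=0&0=0 G3=(1+0>=2)=0 G4=NOT G3=NOT 1=0 -> 00000
Step 2: G0=NOT G3=NOT 0=1 G1=NOT G4=NOT 0=1 G2=G2&G1=0&0=0 G3=(0+0>=2)=0 G4=NOT G3=NOT 0=1 -> 11001
Step 3: G0=NOT G3=NOT 0=1 G1=NOT G4=NOT 1=0 G2=G2&G1=0&1=0 G3=(1+1>=2)=1 G4=NOT G3=NOT 0=1 -> 10011
Cycle of length 3 starting at step 0 -> no fixed point

Answer: cycle 3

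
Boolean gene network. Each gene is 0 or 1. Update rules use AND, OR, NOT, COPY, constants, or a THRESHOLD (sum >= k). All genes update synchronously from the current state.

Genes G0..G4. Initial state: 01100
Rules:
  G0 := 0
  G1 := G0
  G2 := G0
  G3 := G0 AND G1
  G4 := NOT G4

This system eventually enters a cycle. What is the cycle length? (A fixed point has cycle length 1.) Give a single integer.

Step 0: 01100
Step 1: G0=0(const) G1=G0=0 G2=G0=0 G3=G0&G1=0&1=0 G4=NOT G4=NOT 0=1 -> 00001
Step 2: G0=0(const) G1=G0=0 G2=G0=0 G3=G0&G1=0&0=0 G4=NOT G4=NOT 1=0 -> 00000
Step 3: G0=0(const) G1=G0=0 G2=G0=0 G3=G0&G1=0&0=0 G4=NOT G4=NOT 0=1 -> 00001
State from step 3 equals state from step 1 -> cycle length 2

Answer: 2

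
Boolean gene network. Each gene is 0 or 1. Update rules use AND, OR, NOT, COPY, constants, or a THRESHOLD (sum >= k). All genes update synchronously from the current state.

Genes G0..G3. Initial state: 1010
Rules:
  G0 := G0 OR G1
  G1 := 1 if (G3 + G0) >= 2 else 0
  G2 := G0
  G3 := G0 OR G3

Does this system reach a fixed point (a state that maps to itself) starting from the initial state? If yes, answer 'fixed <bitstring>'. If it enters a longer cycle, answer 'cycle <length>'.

Answer: fixed 1111

Derivation:
Step 0: 1010
Step 1: G0=G0|G1=1|0=1 G1=(0+1>=2)=0 G2=G0=1 G3=G0|G3=1|0=1 -> 1011
Step 2: G0=G0|G1=1|0=1 G1=(1+1>=2)=1 G2=G0=1 G3=G0|G3=1|1=1 -> 1111
Step 3: G0=G0|G1=1|1=1 G1=(1+1>=2)=1 G2=G0=1 G3=G0|G3=1|1=1 -> 1111
Fixed point reached at step 2: 1111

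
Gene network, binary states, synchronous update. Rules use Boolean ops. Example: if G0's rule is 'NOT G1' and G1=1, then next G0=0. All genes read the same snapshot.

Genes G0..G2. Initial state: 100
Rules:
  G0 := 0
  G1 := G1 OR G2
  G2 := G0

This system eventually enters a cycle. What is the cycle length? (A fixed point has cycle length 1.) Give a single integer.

Answer: 1

Derivation:
Step 0: 100
Step 1: G0=0(const) G1=G1|G2=0|0=0 G2=G0=1 -> 001
Step 2: G0=0(const) G1=G1|G2=0|1=1 G2=G0=0 -> 010
Step 3: G0=0(const) G1=G1|G2=1|0=1 G2=G0=0 -> 010
State from step 3 equals state from step 2 -> cycle length 1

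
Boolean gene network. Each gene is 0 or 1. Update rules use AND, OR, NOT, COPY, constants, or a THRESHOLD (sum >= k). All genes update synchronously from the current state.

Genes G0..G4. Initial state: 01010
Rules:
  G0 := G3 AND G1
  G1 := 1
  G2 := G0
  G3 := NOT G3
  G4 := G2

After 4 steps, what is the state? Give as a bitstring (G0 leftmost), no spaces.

Step 1: G0=G3&G1=1&1=1 G1=1(const) G2=G0=0 G3=NOT G3=NOT 1=0 G4=G2=0 -> 11000
Step 2: G0=G3&G1=0&1=0 G1=1(const) G2=G0=1 G3=NOT G3=NOT 0=1 G4=G2=0 -> 01110
Step 3: G0=G3&G1=1&1=1 G1=1(const) G2=G0=0 G3=NOT G3=NOT 1=0 G4=G2=1 -> 11001
Step 4: G0=G3&G1=0&1=0 G1=1(const) G2=G0=1 G3=NOT G3=NOT 0=1 G4=G2=0 -> 01110

01110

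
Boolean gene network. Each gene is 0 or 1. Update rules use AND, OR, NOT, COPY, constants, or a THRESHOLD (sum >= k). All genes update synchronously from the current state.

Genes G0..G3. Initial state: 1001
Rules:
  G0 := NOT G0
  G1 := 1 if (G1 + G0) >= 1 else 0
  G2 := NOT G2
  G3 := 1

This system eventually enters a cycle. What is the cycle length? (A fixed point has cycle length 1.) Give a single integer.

Step 0: 1001
Step 1: G0=NOT G0=NOT 1=0 G1=(0+1>=1)=1 G2=NOT G2=NOT 0=1 G3=1(const) -> 0111
Step 2: G0=NOT G0=NOT 0=1 G1=(1+0>=1)=1 G2=NOT G2=NOT 1=0 G3=1(const) -> 1101
Step 3: G0=NOT G0=NOT 1=0 G1=(1+1>=1)=1 G2=NOT G2=NOT 0=1 G3=1(const) -> 0111
State from step 3 equals state from step 1 -> cycle length 2

Answer: 2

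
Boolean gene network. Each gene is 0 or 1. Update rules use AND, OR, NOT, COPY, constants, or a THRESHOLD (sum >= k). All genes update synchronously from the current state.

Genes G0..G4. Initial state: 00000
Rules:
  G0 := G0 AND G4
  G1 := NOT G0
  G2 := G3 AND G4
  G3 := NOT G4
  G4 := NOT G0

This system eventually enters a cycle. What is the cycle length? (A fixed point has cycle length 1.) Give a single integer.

Step 0: 00000
Step 1: G0=G0&G4=0&0=0 G1=NOT G0=NOT 0=1 G2=G3&G4=0&0=0 G3=NOT G4=NOT 0=1 G4=NOT G0=NOT 0=1 -> 01011
Step 2: G0=G0&G4=0&1=0 G1=NOT G0=NOT 0=1 G2=G3&G4=1&1=1 G3=NOT G4=NOT 1=0 G4=NOT G0=NOT 0=1 -> 01101
Step 3: G0=G0&G4=0&1=0 G1=NOT G0=NOT 0=1 G2=G3&G4=0&1=0 G3=NOT G4=NOT 1=0 G4=NOT G0=NOT 0=1 -> 01001
Step 4: G0=G0&G4=0&1=0 G1=NOT G0=NOT 0=1 G2=G3&G4=0&1=0 G3=NOT G4=NOT 1=0 G4=NOT G0=NOT 0=1 -> 01001
State from step 4 equals state from step 3 -> cycle length 1

Answer: 1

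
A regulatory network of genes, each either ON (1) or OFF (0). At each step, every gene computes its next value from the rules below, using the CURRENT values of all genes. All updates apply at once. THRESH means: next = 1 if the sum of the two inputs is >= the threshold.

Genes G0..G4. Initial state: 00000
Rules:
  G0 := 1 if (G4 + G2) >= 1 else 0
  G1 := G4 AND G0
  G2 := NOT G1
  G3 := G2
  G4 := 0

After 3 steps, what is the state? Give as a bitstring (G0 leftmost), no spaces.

Step 1: G0=(0+0>=1)=0 G1=G4&G0=0&0=0 G2=NOT G1=NOT 0=1 G3=G2=0 G4=0(const) -> 00100
Step 2: G0=(0+1>=1)=1 G1=G4&G0=0&0=0 G2=NOT G1=NOT 0=1 G3=G2=1 G4=0(const) -> 10110
Step 3: G0=(0+1>=1)=1 G1=G4&G0=0&1=0 G2=NOT G1=NOT 0=1 G3=G2=1 G4=0(const) -> 10110

10110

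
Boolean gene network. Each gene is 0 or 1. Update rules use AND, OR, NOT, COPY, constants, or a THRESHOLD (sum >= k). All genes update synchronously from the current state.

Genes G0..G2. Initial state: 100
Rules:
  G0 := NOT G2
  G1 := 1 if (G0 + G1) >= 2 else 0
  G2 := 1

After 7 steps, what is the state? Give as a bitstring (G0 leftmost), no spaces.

Step 1: G0=NOT G2=NOT 0=1 G1=(1+0>=2)=0 G2=1(const) -> 101
Step 2: G0=NOT G2=NOT 1=0 G1=(1+0>=2)=0 G2=1(const) -> 001
Step 3: G0=NOT G2=NOT 1=0 G1=(0+0>=2)=0 G2=1(const) -> 001
Step 4: G0=NOT G2=NOT 1=0 G1=(0+0>=2)=0 G2=1(const) -> 001
Step 5: G0=NOT G2=NOT 1=0 G1=(0+0>=2)=0 G2=1(const) -> 001
Step 6: G0=NOT G2=NOT 1=0 G1=(0+0>=2)=0 G2=1(const) -> 001
Step 7: G0=NOT G2=NOT 1=0 G1=(0+0>=2)=0 G2=1(const) -> 001

001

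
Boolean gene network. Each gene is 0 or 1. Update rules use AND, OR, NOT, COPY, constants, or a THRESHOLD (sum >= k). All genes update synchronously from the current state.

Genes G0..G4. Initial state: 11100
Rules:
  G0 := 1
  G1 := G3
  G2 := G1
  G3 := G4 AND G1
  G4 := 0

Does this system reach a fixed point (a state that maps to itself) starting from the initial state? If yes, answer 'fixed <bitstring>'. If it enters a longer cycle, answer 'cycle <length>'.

Answer: fixed 10000

Derivation:
Step 0: 11100
Step 1: G0=1(const) G1=G3=0 G2=G1=1 G3=G4&G1=0&1=0 G4=0(const) -> 10100
Step 2: G0=1(const) G1=G3=0 G2=G1=0 G3=G4&G1=0&0=0 G4=0(const) -> 10000
Step 3: G0=1(const) G1=G3=0 G2=G1=0 G3=G4&G1=0&0=0 G4=0(const) -> 10000
Fixed point reached at step 2: 10000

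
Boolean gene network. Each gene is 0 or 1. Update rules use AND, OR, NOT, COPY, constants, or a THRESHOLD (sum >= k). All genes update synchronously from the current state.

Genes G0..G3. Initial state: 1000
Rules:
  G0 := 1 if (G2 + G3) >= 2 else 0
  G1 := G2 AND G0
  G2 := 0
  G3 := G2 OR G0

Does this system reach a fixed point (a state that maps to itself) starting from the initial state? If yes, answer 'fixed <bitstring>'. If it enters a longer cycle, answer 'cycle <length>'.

Answer: fixed 0000

Derivation:
Step 0: 1000
Step 1: G0=(0+0>=2)=0 G1=G2&G0=0&1=0 G2=0(const) G3=G2|G0=0|1=1 -> 0001
Step 2: G0=(0+1>=2)=0 G1=G2&G0=0&0=0 G2=0(const) G3=G2|G0=0|0=0 -> 0000
Step 3: G0=(0+0>=2)=0 G1=G2&G0=0&0=0 G2=0(const) G3=G2|G0=0|0=0 -> 0000
Fixed point reached at step 2: 0000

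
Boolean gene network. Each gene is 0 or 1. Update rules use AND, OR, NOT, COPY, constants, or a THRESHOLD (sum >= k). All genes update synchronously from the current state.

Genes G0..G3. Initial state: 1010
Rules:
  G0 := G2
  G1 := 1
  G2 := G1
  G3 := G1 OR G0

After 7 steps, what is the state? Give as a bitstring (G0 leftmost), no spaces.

Step 1: G0=G2=1 G1=1(const) G2=G1=0 G3=G1|G0=0|1=1 -> 1101
Step 2: G0=G2=0 G1=1(const) G2=G1=1 G3=G1|G0=1|1=1 -> 0111
Step 3: G0=G2=1 G1=1(const) G2=G1=1 G3=G1|G0=1|0=1 -> 1111
Step 4: G0=G2=1 G1=1(const) G2=G1=1 G3=G1|G0=1|1=1 -> 1111
Step 5: G0=G2=1 G1=1(const) G2=G1=1 G3=G1|G0=1|1=1 -> 1111
Step 6: G0=G2=1 G1=1(const) G2=G1=1 G3=G1|G0=1|1=1 -> 1111
Step 7: G0=G2=1 G1=1(const) G2=G1=1 G3=G1|G0=1|1=1 -> 1111

1111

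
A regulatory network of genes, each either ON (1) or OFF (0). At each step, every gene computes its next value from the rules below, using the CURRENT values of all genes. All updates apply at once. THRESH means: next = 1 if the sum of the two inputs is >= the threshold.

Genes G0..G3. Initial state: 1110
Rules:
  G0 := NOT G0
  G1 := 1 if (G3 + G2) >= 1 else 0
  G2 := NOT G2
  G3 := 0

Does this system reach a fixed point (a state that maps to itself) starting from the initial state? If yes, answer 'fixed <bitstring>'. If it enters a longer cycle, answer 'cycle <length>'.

Step 0: 1110
Step 1: G0=NOT G0=NOT 1=0 G1=(0+1>=1)=1 G2=NOT G2=NOT 1=0 G3=0(const) -> 0100
Step 2: G0=NOT G0=NOT 0=1 G1=(0+0>=1)=0 G2=NOT G2=NOT 0=1 G3=0(const) -> 1010
Step 3: G0=NOT G0=NOT 1=0 G1=(0+1>=1)=1 G2=NOT G2=NOT 1=0 G3=0(const) -> 0100
Cycle of length 2 starting at step 1 -> no fixed point

Answer: cycle 2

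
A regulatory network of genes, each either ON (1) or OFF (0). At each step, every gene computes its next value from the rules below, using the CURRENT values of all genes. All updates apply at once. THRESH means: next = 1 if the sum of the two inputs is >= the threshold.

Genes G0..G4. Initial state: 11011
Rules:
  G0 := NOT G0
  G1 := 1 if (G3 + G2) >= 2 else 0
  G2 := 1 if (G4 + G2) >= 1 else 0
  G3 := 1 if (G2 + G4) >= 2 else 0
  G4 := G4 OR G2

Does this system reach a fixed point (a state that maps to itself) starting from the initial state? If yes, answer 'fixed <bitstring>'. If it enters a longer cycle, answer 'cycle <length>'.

Step 0: 11011
Step 1: G0=NOT G0=NOT 1=0 G1=(1+0>=2)=0 G2=(1+0>=1)=1 G3=(0+1>=2)=0 G4=G4|G2=1|0=1 -> 00101
Step 2: G0=NOT G0=NOT 0=1 G1=(0+1>=2)=0 G2=(1+1>=1)=1 G3=(1+1>=2)=1 G4=G4|G2=1|1=1 -> 10111
Step 3: G0=NOT G0=NOT 1=0 G1=(1+1>=2)=1 G2=(1+1>=1)=1 G3=(1+1>=2)=1 G4=G4|G2=1|1=1 -> 01111
Step 4: G0=NOT G0=NOT 0=1 G1=(1+1>=2)=1 G2=(1+1>=1)=1 G3=(1+1>=2)=1 G4=G4|G2=1|1=1 -> 11111
Step 5: G0=NOT G0=NOT 1=0 G1=(1+1>=2)=1 G2=(1+1>=1)=1 G3=(1+1>=2)=1 G4=G4|G2=1|1=1 -> 01111
Cycle of length 2 starting at step 3 -> no fixed point

Answer: cycle 2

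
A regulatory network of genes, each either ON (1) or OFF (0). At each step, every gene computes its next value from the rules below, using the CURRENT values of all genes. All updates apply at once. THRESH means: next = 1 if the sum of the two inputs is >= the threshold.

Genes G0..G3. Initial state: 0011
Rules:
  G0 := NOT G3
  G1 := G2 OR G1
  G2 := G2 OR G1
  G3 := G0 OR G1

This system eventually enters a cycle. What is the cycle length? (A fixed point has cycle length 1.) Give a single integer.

Step 0: 0011
Step 1: G0=NOT G3=NOT 1=0 G1=G2|G1=1|0=1 G2=G2|G1=1|0=1 G3=G0|G1=0|0=0 -> 0110
Step 2: G0=NOT G3=NOT 0=1 G1=G2|G1=1|1=1 G2=G2|G1=1|1=1 G3=G0|G1=0|1=1 -> 1111
Step 3: G0=NOT G3=NOT 1=0 G1=G2|G1=1|1=1 G2=G2|G1=1|1=1 G3=G0|G1=1|1=1 -> 0111
Step 4: G0=NOT G3=NOT 1=0 G1=G2|G1=1|1=1 G2=G2|G1=1|1=1 G3=G0|G1=0|1=1 -> 0111
State from step 4 equals state from step 3 -> cycle length 1

Answer: 1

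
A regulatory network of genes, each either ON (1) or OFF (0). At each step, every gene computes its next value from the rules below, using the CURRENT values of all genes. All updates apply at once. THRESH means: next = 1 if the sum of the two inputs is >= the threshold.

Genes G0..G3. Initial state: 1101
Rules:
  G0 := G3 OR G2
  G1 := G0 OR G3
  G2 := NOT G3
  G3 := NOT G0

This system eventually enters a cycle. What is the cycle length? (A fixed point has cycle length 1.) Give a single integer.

Step 0: 1101
Step 1: G0=G3|G2=1|0=1 G1=G0|G3=1|1=1 G2=NOT G3=NOT 1=0 G3=NOT G0=NOT 1=0 -> 1100
Step 2: G0=G3|G2=0|0=0 G1=G0|G3=1|0=1 G2=NOT G3=NOT 0=1 G3=NOT G0=NOT 1=0 -> 0110
Step 3: G0=G3|G2=0|1=1 G1=G0|G3=0|0=0 G2=NOT G3=NOT 0=1 G3=NOT G0=NOT 0=1 -> 1011
Step 4: G0=G3|G2=1|1=1 G1=G0|G3=1|1=1 G2=NOT G3=NOT 1=0 G3=NOT G0=NOT 1=0 -> 1100
State from step 4 equals state from step 1 -> cycle length 3

Answer: 3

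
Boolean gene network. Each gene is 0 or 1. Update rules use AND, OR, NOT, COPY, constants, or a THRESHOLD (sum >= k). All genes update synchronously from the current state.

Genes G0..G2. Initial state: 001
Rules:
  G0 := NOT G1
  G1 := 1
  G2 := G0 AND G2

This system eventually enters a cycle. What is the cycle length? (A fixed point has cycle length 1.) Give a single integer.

Answer: 1

Derivation:
Step 0: 001
Step 1: G0=NOT G1=NOT 0=1 G1=1(const) G2=G0&G2=0&1=0 -> 110
Step 2: G0=NOT G1=NOT 1=0 G1=1(const) G2=G0&G2=1&0=0 -> 010
Step 3: G0=NOT G1=NOT 1=0 G1=1(const) G2=G0&G2=0&0=0 -> 010
State from step 3 equals state from step 2 -> cycle length 1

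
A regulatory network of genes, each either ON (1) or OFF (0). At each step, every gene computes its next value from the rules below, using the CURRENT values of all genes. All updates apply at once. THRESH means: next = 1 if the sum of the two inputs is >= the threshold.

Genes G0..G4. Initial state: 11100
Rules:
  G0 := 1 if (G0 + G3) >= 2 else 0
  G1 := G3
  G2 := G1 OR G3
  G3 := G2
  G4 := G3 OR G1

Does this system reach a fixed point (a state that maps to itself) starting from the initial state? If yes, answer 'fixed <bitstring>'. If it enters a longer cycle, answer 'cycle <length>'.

Answer: fixed 01111

Derivation:
Step 0: 11100
Step 1: G0=(1+0>=2)=0 G1=G3=0 G2=G1|G3=1|0=1 G3=G2=1 G4=G3|G1=0|1=1 -> 00111
Step 2: G0=(0+1>=2)=0 G1=G3=1 G2=G1|G3=0|1=1 G3=G2=1 G4=G3|G1=1|0=1 -> 01111
Step 3: G0=(0+1>=2)=0 G1=G3=1 G2=G1|G3=1|1=1 G3=G2=1 G4=G3|G1=1|1=1 -> 01111
Fixed point reached at step 2: 01111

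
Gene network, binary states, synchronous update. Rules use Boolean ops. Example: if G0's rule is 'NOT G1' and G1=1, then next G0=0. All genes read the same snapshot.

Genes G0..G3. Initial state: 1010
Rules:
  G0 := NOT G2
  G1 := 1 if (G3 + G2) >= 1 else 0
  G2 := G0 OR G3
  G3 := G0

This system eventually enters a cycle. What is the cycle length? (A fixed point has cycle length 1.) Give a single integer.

Answer: 5

Derivation:
Step 0: 1010
Step 1: G0=NOT G2=NOT 1=0 G1=(0+1>=1)=1 G2=G0|G3=1|0=1 G3=G0=1 -> 0111
Step 2: G0=NOT G2=NOT 1=0 G1=(1+1>=1)=1 G2=G0|G3=0|1=1 G3=G0=0 -> 0110
Step 3: G0=NOT G2=NOT 1=0 G1=(0+1>=1)=1 G2=G0|G3=0|0=0 G3=G0=0 -> 0100
Step 4: G0=NOT G2=NOT 0=1 G1=(0+0>=1)=0 G2=G0|G3=0|0=0 G3=G0=0 -> 1000
Step 5: G0=NOT G2=NOT 0=1 G1=(0+0>=1)=0 G2=G0|G3=1|0=1 G3=G0=1 -> 1011
Step 6: G0=NOT G2=NOT 1=0 G1=(1+1>=1)=1 G2=G0|G3=1|1=1 G3=G0=1 -> 0111
State from step 6 equals state from step 1 -> cycle length 5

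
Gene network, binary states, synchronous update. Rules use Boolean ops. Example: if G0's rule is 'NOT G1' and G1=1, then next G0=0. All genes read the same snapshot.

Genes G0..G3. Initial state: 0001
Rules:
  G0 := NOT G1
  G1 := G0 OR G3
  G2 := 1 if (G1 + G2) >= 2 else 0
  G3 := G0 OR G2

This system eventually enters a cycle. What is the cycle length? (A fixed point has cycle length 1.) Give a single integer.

Step 0: 0001
Step 1: G0=NOT G1=NOT 0=1 G1=G0|G3=0|1=1 G2=(0+0>=2)=0 G3=G0|G2=0|0=0 -> 1100
Step 2: G0=NOT G1=NOT 1=0 G1=G0|G3=1|0=1 G2=(1+0>=2)=0 G3=G0|G2=1|0=1 -> 0101
Step 3: G0=NOT G1=NOT 1=0 G1=G0|G3=0|1=1 G2=(1+0>=2)=0 G3=G0|G2=0|0=0 -> 0100
Step 4: G0=NOT G1=NOT 1=0 G1=G0|G3=0|0=0 G2=(1+0>=2)=0 G3=G0|G2=0|0=0 -> 0000
Step 5: G0=NOT G1=NOT 0=1 G1=G0|G3=0|0=0 G2=(0+0>=2)=0 G3=G0|G2=0|0=0 -> 1000
Step 6: G0=NOT G1=NOT 0=1 G1=G0|G3=1|0=1 G2=(0+0>=2)=0 G3=G0|G2=1|0=1 -> 1101
Step 7: G0=NOT G1=NOT 1=0 G1=G0|G3=1|1=1 G2=(1+0>=2)=0 G3=G0|G2=1|0=1 -> 0101
State from step 7 equals state from step 2 -> cycle length 5

Answer: 5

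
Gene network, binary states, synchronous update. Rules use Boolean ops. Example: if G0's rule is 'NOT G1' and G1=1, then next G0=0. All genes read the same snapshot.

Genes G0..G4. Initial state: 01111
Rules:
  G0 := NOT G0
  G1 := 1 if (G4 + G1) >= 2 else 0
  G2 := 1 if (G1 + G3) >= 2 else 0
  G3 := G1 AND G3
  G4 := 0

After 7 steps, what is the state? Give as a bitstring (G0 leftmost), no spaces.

Step 1: G0=NOT G0=NOT 0=1 G1=(1+1>=2)=1 G2=(1+1>=2)=1 G3=G1&G3=1&1=1 G4=0(const) -> 11110
Step 2: G0=NOT G0=NOT 1=0 G1=(0+1>=2)=0 G2=(1+1>=2)=1 G3=G1&G3=1&1=1 G4=0(const) -> 00110
Step 3: G0=NOT G0=NOT 0=1 G1=(0+0>=2)=0 G2=(0+1>=2)=0 G3=G1&G3=0&1=0 G4=0(const) -> 10000
Step 4: G0=NOT G0=NOT 1=0 G1=(0+0>=2)=0 G2=(0+0>=2)=0 G3=G1&G3=0&0=0 G4=0(const) -> 00000
Step 5: G0=NOT G0=NOT 0=1 G1=(0+0>=2)=0 G2=(0+0>=2)=0 G3=G1&G3=0&0=0 G4=0(const) -> 10000
Step 6: G0=NOT G0=NOT 1=0 G1=(0+0>=2)=0 G2=(0+0>=2)=0 G3=G1&G3=0&0=0 G4=0(const) -> 00000
Step 7: G0=NOT G0=NOT 0=1 G1=(0+0>=2)=0 G2=(0+0>=2)=0 G3=G1&G3=0&0=0 G4=0(const) -> 10000

10000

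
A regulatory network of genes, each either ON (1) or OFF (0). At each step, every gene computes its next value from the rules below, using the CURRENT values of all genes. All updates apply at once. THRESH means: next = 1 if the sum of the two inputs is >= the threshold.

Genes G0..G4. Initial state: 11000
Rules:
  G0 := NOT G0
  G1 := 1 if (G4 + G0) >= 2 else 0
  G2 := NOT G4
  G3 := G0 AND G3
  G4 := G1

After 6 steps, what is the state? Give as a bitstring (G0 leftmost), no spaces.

Step 1: G0=NOT G0=NOT 1=0 G1=(0+1>=2)=0 G2=NOT G4=NOT 0=1 G3=G0&G3=1&0=0 G4=G1=1 -> 00101
Step 2: G0=NOT G0=NOT 0=1 G1=(1+0>=2)=0 G2=NOT G4=NOT 1=0 G3=G0&G3=0&0=0 G4=G1=0 -> 10000
Step 3: G0=NOT G0=NOT 1=0 G1=(0+1>=2)=0 G2=NOT G4=NOT 0=1 G3=G0&G3=1&0=0 G4=G1=0 -> 00100
Step 4: G0=NOT G0=NOT 0=1 G1=(0+0>=2)=0 G2=NOT G4=NOT 0=1 G3=G0&G3=0&0=0 G4=G1=0 -> 10100
Step 5: G0=NOT G0=NOT 1=0 G1=(0+1>=2)=0 G2=NOT G4=NOT 0=1 G3=G0&G3=1&0=0 G4=G1=0 -> 00100
Step 6: G0=NOT G0=NOT 0=1 G1=(0+0>=2)=0 G2=NOT G4=NOT 0=1 G3=G0&G3=0&0=0 G4=G1=0 -> 10100

10100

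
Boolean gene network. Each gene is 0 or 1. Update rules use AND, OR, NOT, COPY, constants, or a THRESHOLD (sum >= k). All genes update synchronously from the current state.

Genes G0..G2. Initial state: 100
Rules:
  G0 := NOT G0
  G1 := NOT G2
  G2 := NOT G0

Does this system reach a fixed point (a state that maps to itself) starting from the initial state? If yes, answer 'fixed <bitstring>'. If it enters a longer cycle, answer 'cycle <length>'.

Step 0: 100
Step 1: G0=NOT G0=NOT 1=0 G1=NOT G2=NOT 0=1 G2=NOT G0=NOT 1=0 -> 010
Step 2: G0=NOT G0=NOT 0=1 G1=NOT G2=NOT 0=1 G2=NOT G0=NOT 0=1 -> 111
Step 3: G0=NOT G0=NOT 1=0 G1=NOT G2=NOT 1=0 G2=NOT G0=NOT 1=0 -> 000
Step 4: G0=NOT G0=NOT 0=1 G1=NOT G2=NOT 0=1 G2=NOT G0=NOT 0=1 -> 111
Cycle of length 2 starting at step 2 -> no fixed point

Answer: cycle 2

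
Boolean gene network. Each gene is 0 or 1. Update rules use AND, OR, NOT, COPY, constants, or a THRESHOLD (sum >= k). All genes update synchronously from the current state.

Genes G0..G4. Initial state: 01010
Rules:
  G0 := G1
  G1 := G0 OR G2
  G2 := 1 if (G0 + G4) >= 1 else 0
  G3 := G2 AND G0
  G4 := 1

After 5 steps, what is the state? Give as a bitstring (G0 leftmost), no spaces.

Step 1: G0=G1=1 G1=G0|G2=0|0=0 G2=(0+0>=1)=0 G3=G2&G0=0&0=0 G4=1(const) -> 10001
Step 2: G0=G1=0 G1=G0|G2=1|0=1 G2=(1+1>=1)=1 G3=G2&G0=0&1=0 G4=1(const) -> 01101
Step 3: G0=G1=1 G1=G0|G2=0|1=1 G2=(0+1>=1)=1 G3=G2&G0=1&0=0 G4=1(const) -> 11101
Step 4: G0=G1=1 G1=G0|G2=1|1=1 G2=(1+1>=1)=1 G3=G2&G0=1&1=1 G4=1(const) -> 11111
Step 5: G0=G1=1 G1=G0|G2=1|1=1 G2=(1+1>=1)=1 G3=G2&G0=1&1=1 G4=1(const) -> 11111

11111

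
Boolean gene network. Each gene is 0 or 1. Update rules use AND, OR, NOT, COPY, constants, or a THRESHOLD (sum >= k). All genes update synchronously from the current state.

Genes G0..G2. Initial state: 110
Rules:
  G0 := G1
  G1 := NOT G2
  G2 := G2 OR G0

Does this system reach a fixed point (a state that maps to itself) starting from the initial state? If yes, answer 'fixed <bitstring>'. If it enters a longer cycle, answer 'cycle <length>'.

Answer: fixed 001

Derivation:
Step 0: 110
Step 1: G0=G1=1 G1=NOT G2=NOT 0=1 G2=G2|G0=0|1=1 -> 111
Step 2: G0=G1=1 G1=NOT G2=NOT 1=0 G2=G2|G0=1|1=1 -> 101
Step 3: G0=G1=0 G1=NOT G2=NOT 1=0 G2=G2|G0=1|1=1 -> 001
Step 4: G0=G1=0 G1=NOT G2=NOT 1=0 G2=G2|G0=1|0=1 -> 001
Fixed point reached at step 3: 001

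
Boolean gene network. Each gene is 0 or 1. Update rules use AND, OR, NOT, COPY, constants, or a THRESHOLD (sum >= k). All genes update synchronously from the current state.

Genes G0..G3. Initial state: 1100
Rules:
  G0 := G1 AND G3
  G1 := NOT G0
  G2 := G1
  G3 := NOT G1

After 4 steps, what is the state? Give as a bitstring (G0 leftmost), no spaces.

Step 1: G0=G1&G3=1&0=0 G1=NOT G0=NOT 1=0 G2=G1=1 G3=NOT G1=NOT 1=0 -> 0010
Step 2: G0=G1&G3=0&0=0 G1=NOT G0=NOT 0=1 G2=G1=0 G3=NOT G1=NOT 0=1 -> 0101
Step 3: G0=G1&G3=1&1=1 G1=NOT G0=NOT 0=1 G2=G1=1 G3=NOT G1=NOT 1=0 -> 1110
Step 4: G0=G1&G3=1&0=0 G1=NOT G0=NOT 1=0 G2=G1=1 G3=NOT G1=NOT 1=0 -> 0010

0010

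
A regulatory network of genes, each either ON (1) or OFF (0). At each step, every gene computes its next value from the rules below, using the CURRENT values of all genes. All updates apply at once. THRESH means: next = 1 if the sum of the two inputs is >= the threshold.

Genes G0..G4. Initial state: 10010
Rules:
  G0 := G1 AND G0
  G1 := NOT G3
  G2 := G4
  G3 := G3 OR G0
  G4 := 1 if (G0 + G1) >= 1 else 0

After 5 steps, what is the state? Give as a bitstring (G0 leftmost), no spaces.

Step 1: G0=G1&G0=0&1=0 G1=NOT G3=NOT 1=0 G2=G4=0 G3=G3|G0=1|1=1 G4=(1+0>=1)=1 -> 00011
Step 2: G0=G1&G0=0&0=0 G1=NOT G3=NOT 1=0 G2=G4=1 G3=G3|G0=1|0=1 G4=(0+0>=1)=0 -> 00110
Step 3: G0=G1&G0=0&0=0 G1=NOT G3=NOT 1=0 G2=G4=0 G3=G3|G0=1|0=1 G4=(0+0>=1)=0 -> 00010
Step 4: G0=G1&G0=0&0=0 G1=NOT G3=NOT 1=0 G2=G4=0 G3=G3|G0=1|0=1 G4=(0+0>=1)=0 -> 00010
Step 5: G0=G1&G0=0&0=0 G1=NOT G3=NOT 1=0 G2=G4=0 G3=G3|G0=1|0=1 G4=(0+0>=1)=0 -> 00010

00010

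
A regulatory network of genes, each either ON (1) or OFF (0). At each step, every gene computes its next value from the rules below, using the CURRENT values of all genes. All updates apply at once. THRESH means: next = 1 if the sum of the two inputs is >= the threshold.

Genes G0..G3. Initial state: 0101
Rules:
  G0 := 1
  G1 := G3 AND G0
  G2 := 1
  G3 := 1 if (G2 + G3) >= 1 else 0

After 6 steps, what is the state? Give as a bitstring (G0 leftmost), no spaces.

Step 1: G0=1(const) G1=G3&G0=1&0=0 G2=1(const) G3=(0+1>=1)=1 -> 1011
Step 2: G0=1(const) G1=G3&G0=1&1=1 G2=1(const) G3=(1+1>=1)=1 -> 1111
Step 3: G0=1(const) G1=G3&G0=1&1=1 G2=1(const) G3=(1+1>=1)=1 -> 1111
Step 4: G0=1(const) G1=G3&G0=1&1=1 G2=1(const) G3=(1+1>=1)=1 -> 1111
Step 5: G0=1(const) G1=G3&G0=1&1=1 G2=1(const) G3=(1+1>=1)=1 -> 1111
Step 6: G0=1(const) G1=G3&G0=1&1=1 G2=1(const) G3=(1+1>=1)=1 -> 1111

1111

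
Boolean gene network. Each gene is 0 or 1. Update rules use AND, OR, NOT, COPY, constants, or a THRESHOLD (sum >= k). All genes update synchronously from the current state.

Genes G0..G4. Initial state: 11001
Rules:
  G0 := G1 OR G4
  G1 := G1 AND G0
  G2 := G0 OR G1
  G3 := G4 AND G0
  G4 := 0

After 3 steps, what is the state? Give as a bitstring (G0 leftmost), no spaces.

Step 1: G0=G1|G4=1|1=1 G1=G1&G0=1&1=1 G2=G0|G1=1|1=1 G3=G4&G0=1&1=1 G4=0(const) -> 11110
Step 2: G0=G1|G4=1|0=1 G1=G1&G0=1&1=1 G2=G0|G1=1|1=1 G3=G4&G0=0&1=0 G4=0(const) -> 11100
Step 3: G0=G1|G4=1|0=1 G1=G1&G0=1&1=1 G2=G0|G1=1|1=1 G3=G4&G0=0&1=0 G4=0(const) -> 11100

11100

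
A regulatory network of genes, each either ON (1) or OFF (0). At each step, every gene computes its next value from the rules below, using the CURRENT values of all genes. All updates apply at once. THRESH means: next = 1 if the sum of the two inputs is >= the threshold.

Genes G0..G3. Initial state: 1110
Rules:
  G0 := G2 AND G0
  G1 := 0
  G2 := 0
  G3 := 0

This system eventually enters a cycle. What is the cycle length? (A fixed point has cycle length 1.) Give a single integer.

Answer: 1

Derivation:
Step 0: 1110
Step 1: G0=G2&G0=1&1=1 G1=0(const) G2=0(const) G3=0(const) -> 1000
Step 2: G0=G2&G0=0&1=0 G1=0(const) G2=0(const) G3=0(const) -> 0000
Step 3: G0=G2&G0=0&0=0 G1=0(const) G2=0(const) G3=0(const) -> 0000
State from step 3 equals state from step 2 -> cycle length 1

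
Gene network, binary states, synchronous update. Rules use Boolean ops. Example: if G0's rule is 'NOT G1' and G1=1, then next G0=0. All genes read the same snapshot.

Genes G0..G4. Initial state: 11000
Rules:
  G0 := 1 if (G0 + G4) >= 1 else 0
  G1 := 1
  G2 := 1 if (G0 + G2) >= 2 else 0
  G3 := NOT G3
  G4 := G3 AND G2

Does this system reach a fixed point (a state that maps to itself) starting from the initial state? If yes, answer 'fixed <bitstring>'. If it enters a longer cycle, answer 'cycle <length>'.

Answer: cycle 2

Derivation:
Step 0: 11000
Step 1: G0=(1+0>=1)=1 G1=1(const) G2=(1+0>=2)=0 G3=NOT G3=NOT 0=1 G4=G3&G2=0&0=0 -> 11010
Step 2: G0=(1+0>=1)=1 G1=1(const) G2=(1+0>=2)=0 G3=NOT G3=NOT 1=0 G4=G3&G2=1&0=0 -> 11000
Cycle of length 2 starting at step 0 -> no fixed point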